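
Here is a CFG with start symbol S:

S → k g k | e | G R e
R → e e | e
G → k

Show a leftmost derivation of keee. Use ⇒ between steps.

S ⇒ GRe ⇒ kRe ⇒ keee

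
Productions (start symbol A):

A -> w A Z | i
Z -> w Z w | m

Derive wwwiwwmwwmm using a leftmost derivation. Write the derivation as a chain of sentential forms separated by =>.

A => wAZ   [A -> w A Z]
wAZ => wwAZZ   [A -> w A Z]
wwAZZ => wwwAZZZ   [A -> w A Z]
wwwAZZZ => wwwiZZZ   [A -> i]
wwwiZZZ => wwwiwZwZZ   [Z -> w Z w]
wwwiwZwZZ => wwwiwwZwwZZ   [Z -> w Z w]
wwwiwwZwwZZ => wwwiwwmwwZZ   [Z -> m]
wwwiwwmwwZZ => wwwiwwmwwmZ   [Z -> m]
wwwiwwmwwmZ => wwwiwwmwwmm   [Z -> m]

A => wAZ => wwAZZ => wwwAZZZ => wwwiZZZ => wwwiwZwZZ => wwwiwwZwwZZ => wwwiwwmwwZZ => wwwiwwmwwmZ => wwwiwwmwwmm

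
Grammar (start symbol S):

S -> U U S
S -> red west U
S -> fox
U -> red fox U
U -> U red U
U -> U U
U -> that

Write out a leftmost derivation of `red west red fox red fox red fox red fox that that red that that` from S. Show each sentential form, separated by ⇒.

S ⇒ red west U   [S -> red west U]
red west U ⇒ red west red fox U   [U -> red fox U]
red west red fox U ⇒ red west red fox U U   [U -> U U]
red west red fox U U ⇒ red west red fox red fox U U   [U -> red fox U]
red west red fox red fox U U ⇒ red west red fox red fox red fox U U   [U -> red fox U]
red west red fox red fox red fox U U ⇒ red west red fox red fox red fox red fox U U   [U -> red fox U]
red west red fox red fox red fox red fox U U ⇒ red west red fox red fox red fox red fox U red U U   [U -> U red U]
red west red fox red fox red fox red fox U red U U ⇒ red west red fox red fox red fox red fox U U red U U   [U -> U U]
red west red fox red fox red fox red fox U U red U U ⇒ red west red fox red fox red fox red fox that U red U U   [U -> that]
red west red fox red fox red fox red fox that U red U U ⇒ red west red fox red fox red fox red fox that that red U U   [U -> that]
red west red fox red fox red fox red fox that that red U U ⇒ red west red fox red fox red fox red fox that that red that U   [U -> that]
red west red fox red fox red fox red fox that that red that U ⇒ red west red fox red fox red fox red fox that that red that that   [U -> that]

S ⇒ red west U ⇒ red west red fox U ⇒ red west red fox U U ⇒ red west red fox red fox U U ⇒ red west red fox red fox red fox U U ⇒ red west red fox red fox red fox red fox U U ⇒ red west red fox red fox red fox red fox U red U U ⇒ red west red fox red fox red fox red fox U U red U U ⇒ red west red fox red fox red fox red fox that U red U U ⇒ red west red fox red fox red fox red fox that that red U U ⇒ red west red fox red fox red fox red fox that that red that U ⇒ red west red fox red fox red fox red fox that that red that that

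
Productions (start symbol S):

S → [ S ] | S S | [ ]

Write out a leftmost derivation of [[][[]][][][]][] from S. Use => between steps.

S => SS   [S → S S]
SS => [S]S   [S → [ S ]]
[S]S => [SS]S   [S → S S]
[SS]S => [[]S]S   [S → [ ]]
[[]S]S => [[]SS]S   [S → S S]
[[]SS]S => [[][S]S]S   [S → [ S ]]
[[][S]S]S => [[][[]]S]S   [S → [ ]]
[[][[]]S]S => [[][[]]SS]S   [S → S S]
[[][[]]SS]S => [[][[]]SSS]S   [S → S S]
[[][[]]SSS]S => [[][[]][]SS]S   [S → [ ]]
[[][[]][]SS]S => [[][[]][][]S]S   [S → [ ]]
[[][[]][][]S]S => [[][[]][][][]]S   [S → [ ]]
[[][[]][][][]]S => [[][[]][][][]][]   [S → [ ]]

S=>SS=>[S]S=>[SS]S=>[[]S]S=>[[]SS]S=>[[][S]S]S=>[[][[]]S]S=>[[][[]]SS]S=>[[][[]]SSS]S=>[[][[]][]SS]S=>[[][[]][][]S]S=>[[][[]][][][]]S=>[[][[]][][][]][]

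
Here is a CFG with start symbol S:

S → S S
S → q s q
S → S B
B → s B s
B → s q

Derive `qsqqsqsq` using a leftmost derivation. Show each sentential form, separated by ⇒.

S ⇒ SS ⇒ qsqS ⇒ qsqSB ⇒ qsqqsqB ⇒ qsqqsqsq

S ⇒ SS   [S → S S]
SS ⇒ qsqS   [S → q s q]
qsqS ⇒ qsqSB   [S → S B]
qsqSB ⇒ qsqqsqB   [S → q s q]
qsqqsqB ⇒ qsqqsqsq   [B → s q]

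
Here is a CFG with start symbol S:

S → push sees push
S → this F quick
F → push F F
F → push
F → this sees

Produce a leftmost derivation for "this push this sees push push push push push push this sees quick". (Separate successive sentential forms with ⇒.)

S ⇒ this F quick ⇒ this push F F quick ⇒ this push this sees F quick ⇒ this push this sees push F F quick ⇒ this push this sees push push F F F quick ⇒ this push this sees push push push F F F F quick ⇒ this push this sees push push push push F F F quick ⇒ this push this sees push push push push push F F quick ⇒ this push this sees push push push push push push F quick ⇒ this push this sees push push push push push push this sees quick

S ⇒ this F quick   [S → this F quick]
this F quick ⇒ this push F F quick   [F → push F F]
this push F F quick ⇒ this push this sees F quick   [F → this sees]
this push this sees F quick ⇒ this push this sees push F F quick   [F → push F F]
this push this sees push F F quick ⇒ this push this sees push push F F F quick   [F → push F F]
this push this sees push push F F F quick ⇒ this push this sees push push push F F F F quick   [F → push F F]
this push this sees push push push F F F F quick ⇒ this push this sees push push push push F F F quick   [F → push]
this push this sees push push push push F F F quick ⇒ this push this sees push push push push push F F quick   [F → push]
this push this sees push push push push push F F quick ⇒ this push this sees push push push push push push F quick   [F → push]
this push this sees push push push push push push F quick ⇒ this push this sees push push push push push push this sees quick   [F → this sees]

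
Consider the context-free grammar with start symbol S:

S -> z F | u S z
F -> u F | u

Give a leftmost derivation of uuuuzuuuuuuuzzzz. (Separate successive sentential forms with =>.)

S => uSz => uuSzz => uuuSzzz => uuuuSzzzz => uuuuzFzzzz => uuuuzuFzzzz => uuuuzuuFzzzz => uuuuzuuuFzzzz => uuuuzuuuuFzzzz => uuuuzuuuuuFzzzz => uuuuzuuuuuuFzzzz => uuuuzuuuuuuuzzzz

S => uSz   [S -> u S z]
uSz => uuSzz   [S -> u S z]
uuSzz => uuuSzzz   [S -> u S z]
uuuSzzz => uuuuSzzzz   [S -> u S z]
uuuuSzzzz => uuuuzFzzzz   [S -> z F]
uuuuzFzzzz => uuuuzuFzzzz   [F -> u F]
uuuuzuFzzzz => uuuuzuuFzzzz   [F -> u F]
uuuuzuuFzzzz => uuuuzuuuFzzzz   [F -> u F]
uuuuzuuuFzzzz => uuuuzuuuuFzzzz   [F -> u F]
uuuuzuuuuFzzzz => uuuuzuuuuuFzzzz   [F -> u F]
uuuuzuuuuuFzzzz => uuuuzuuuuuuFzzzz   [F -> u F]
uuuuzuuuuuuFzzzz => uuuuzuuuuuuuzzzz   [F -> u]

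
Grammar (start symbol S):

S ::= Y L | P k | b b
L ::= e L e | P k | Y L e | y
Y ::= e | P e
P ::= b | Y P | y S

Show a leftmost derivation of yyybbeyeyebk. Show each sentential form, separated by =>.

S => Pk => YPk => PePk => ySePk => yYLePk => yPeLePk => yySeLePk => yyYLeLePk => yyPeLeLePk => yyySeLeLePk => yyybbeLeLePk => yyybbeyeLePk => yyybbeyeyePk => yyybbeyeyebk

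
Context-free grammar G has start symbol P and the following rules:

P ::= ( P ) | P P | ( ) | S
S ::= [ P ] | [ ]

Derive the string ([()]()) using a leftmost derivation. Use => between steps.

P => (P) => (PP) => (SP) => ([P]P) => ([()]P) => ([()]())

P => (P)   [P ::= ( P )]
(P) => (PP)   [P ::= P P]
(PP) => (SP)   [P ::= S]
(SP) => ([P]P)   [S ::= [ P ]]
([P]P) => ([()]P)   [P ::= ( )]
([()]P) => ([()]())   [P ::= ( )]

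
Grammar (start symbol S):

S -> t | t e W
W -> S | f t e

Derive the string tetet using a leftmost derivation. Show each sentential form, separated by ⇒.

S ⇒ teW   [S -> t e W]
teW ⇒ teS   [W -> S]
teS ⇒ teteW   [S -> t e W]
teteW ⇒ teteS   [W -> S]
teteS ⇒ tetet   [S -> t]

S ⇒ teW ⇒ teS ⇒ teteW ⇒ teteS ⇒ tetet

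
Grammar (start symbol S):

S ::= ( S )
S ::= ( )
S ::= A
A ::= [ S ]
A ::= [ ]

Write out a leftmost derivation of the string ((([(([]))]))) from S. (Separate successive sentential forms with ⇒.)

S ⇒ (S)   [S ::= ( S )]
(S) ⇒ ((S))   [S ::= ( S )]
((S)) ⇒ (((S)))   [S ::= ( S )]
(((S))) ⇒ (((A)))   [S ::= A]
(((A))) ⇒ ((([S])))   [A ::= [ S ]]
((([S]))) ⇒ ((([(S)])))   [S ::= ( S )]
((([(S)]))) ⇒ ((([((S))])))   [S ::= ( S )]
((([((S))]))) ⇒ ((([((A))])))   [S ::= A]
((([((A))]))) ⇒ ((([(([]))])))   [A ::= [ ]]

S ⇒ (S) ⇒ ((S)) ⇒ (((S))) ⇒ (((A))) ⇒ ((([S]))) ⇒ ((([(S)]))) ⇒ ((([((S))]))) ⇒ ((([((A))]))) ⇒ ((([(([]))])))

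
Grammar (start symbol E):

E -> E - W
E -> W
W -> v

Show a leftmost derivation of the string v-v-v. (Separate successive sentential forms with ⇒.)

E ⇒ E-W   [E -> E - W]
E-W ⇒ E-W-W   [E -> E - W]
E-W-W ⇒ W-W-W   [E -> W]
W-W-W ⇒ v-W-W   [W -> v]
v-W-W ⇒ v-v-W   [W -> v]
v-v-W ⇒ v-v-v   [W -> v]

E ⇒ E-W ⇒ E-W-W ⇒ W-W-W ⇒ v-W-W ⇒ v-v-W ⇒ v-v-v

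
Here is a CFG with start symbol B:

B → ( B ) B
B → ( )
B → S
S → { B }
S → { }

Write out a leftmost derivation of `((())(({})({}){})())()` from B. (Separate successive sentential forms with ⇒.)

B ⇒ (B)B ⇒ ((B)B)B ⇒ ((())B)B ⇒ ((())(B)B)B ⇒ ((())((B)B)B)B ⇒ ((())((S)B)B)B ⇒ ((())(({})B)B)B ⇒ ((())(({})(B)B)B)B ⇒ ((())(({})(S)B)B)B ⇒ ((())(({})({})B)B)B ⇒ ((())(({})({})S)B)B ⇒ ((())(({})({}){})B)B ⇒ ((())(({})({}){})())B ⇒ ((())(({})({}){})())()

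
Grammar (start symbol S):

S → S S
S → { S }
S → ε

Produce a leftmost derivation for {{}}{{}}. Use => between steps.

S => SS   [S → S S]
SS => SSS   [S → S S]
SSS => {S}SS   [S → { S }]
{S}SS => {{S}}SS   [S → { S }]
{{S}}SS => {{}}SS   [S → ε]
{{}}SS => {{}}{S}S   [S → { S }]
{{}}{S}S => {{}}{{S}}S   [S → { S }]
{{}}{{S}}S => {{}}{{}}S   [S → ε]
{{}}{{}}S => {{}}{{}}   [S → ε]

S => SS => SSS => {S}SS => {{S}}SS => {{}}SS => {{}}{S}S => {{}}{{S}}S => {{}}{{}}S => {{}}{{}}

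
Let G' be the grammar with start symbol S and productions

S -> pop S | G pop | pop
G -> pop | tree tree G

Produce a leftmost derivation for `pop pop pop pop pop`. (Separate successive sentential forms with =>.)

S => pop S   [S -> pop S]
pop S => pop pop S   [S -> pop S]
pop pop S => pop pop pop S   [S -> pop S]
pop pop pop S => pop pop pop pop S   [S -> pop S]
pop pop pop pop S => pop pop pop pop pop   [S -> pop]

S => pop S => pop pop S => pop pop pop S => pop pop pop pop S => pop pop pop pop pop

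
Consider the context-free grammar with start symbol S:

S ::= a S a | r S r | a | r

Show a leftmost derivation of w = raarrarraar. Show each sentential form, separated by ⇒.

S⇒rSr⇒raSar⇒raaSaar⇒raarSraar⇒raarrSrraar⇒raarrarraar

S ⇒ rSr   [S ::= r S r]
rSr ⇒ raSar   [S ::= a S a]
raSar ⇒ raaSaar   [S ::= a S a]
raaSaar ⇒ raarSraar   [S ::= r S r]
raarSraar ⇒ raarrSrraar   [S ::= r S r]
raarrSrraar ⇒ raarrarraar   [S ::= a]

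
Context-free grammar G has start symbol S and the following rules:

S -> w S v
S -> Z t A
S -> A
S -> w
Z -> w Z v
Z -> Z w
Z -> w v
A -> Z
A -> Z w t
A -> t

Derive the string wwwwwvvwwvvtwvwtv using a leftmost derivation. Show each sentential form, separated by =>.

S=>wSv=>wZtAv=>wwZvtAv=>wwwZvvtAv=>wwwZwvvtAv=>wwwZwwvvtAv=>wwwwZvwwvvtAv=>wwwwwvvwwvvtAv=>wwwwwvvwwvvtZwtv=>wwwwwvvwwvvtwvwtv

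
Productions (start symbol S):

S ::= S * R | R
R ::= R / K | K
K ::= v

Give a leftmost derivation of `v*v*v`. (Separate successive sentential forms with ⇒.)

S ⇒ S*R   [S ::= S * R]
S*R ⇒ S*R*R   [S ::= S * R]
S*R*R ⇒ R*R*R   [S ::= R]
R*R*R ⇒ K*R*R   [R ::= K]
K*R*R ⇒ v*R*R   [K ::= v]
v*R*R ⇒ v*K*R   [R ::= K]
v*K*R ⇒ v*v*R   [K ::= v]
v*v*R ⇒ v*v*K   [R ::= K]
v*v*K ⇒ v*v*v   [K ::= v]

S⇒S*R⇒S*R*R⇒R*R*R⇒K*R*R⇒v*R*R⇒v*K*R⇒v*v*R⇒v*v*K⇒v*v*v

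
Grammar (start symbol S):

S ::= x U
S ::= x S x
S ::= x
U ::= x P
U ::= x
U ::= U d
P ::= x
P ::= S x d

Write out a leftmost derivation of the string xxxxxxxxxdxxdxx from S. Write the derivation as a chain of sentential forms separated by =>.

S=>xSx=>xxSxx=>xxxUxx=>xxxxPxx=>xxxxSxdxx=>xxxxxSxxdxx=>xxxxxxUxxdxx=>xxxxxxxPxxdxx=>xxxxxxxSxdxxdxx=>xxxxxxxxxdxxdxx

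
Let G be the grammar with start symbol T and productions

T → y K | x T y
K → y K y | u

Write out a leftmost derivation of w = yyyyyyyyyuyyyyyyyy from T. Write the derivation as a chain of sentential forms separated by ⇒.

T ⇒ yK   [T → y K]
yK ⇒ yyKy   [K → y K y]
yyKy ⇒ yyyKyy   [K → y K y]
yyyKyy ⇒ yyyyKyyy   [K → y K y]
yyyyKyyy ⇒ yyyyyKyyyy   [K → y K y]
yyyyyKyyyy ⇒ yyyyyyKyyyyy   [K → y K y]
yyyyyyKyyyyy ⇒ yyyyyyyKyyyyyy   [K → y K y]
yyyyyyyKyyyyyy ⇒ yyyyyyyyKyyyyyyy   [K → y K y]
yyyyyyyyKyyyyyyy ⇒ yyyyyyyyyKyyyyyyyy   [K → y K y]
yyyyyyyyyKyyyyyyyy ⇒ yyyyyyyyyuyyyyyyyy   [K → u]

T⇒yK⇒yyKy⇒yyyKyy⇒yyyyKyyy⇒yyyyyKyyyy⇒yyyyyyKyyyyy⇒yyyyyyyKyyyyyy⇒yyyyyyyyKyyyyyyy⇒yyyyyyyyyKyyyyyyyy⇒yyyyyyyyyuyyyyyyyy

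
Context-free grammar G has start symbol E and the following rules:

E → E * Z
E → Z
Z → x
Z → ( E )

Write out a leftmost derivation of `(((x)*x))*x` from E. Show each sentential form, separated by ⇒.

E⇒E*Z⇒Z*Z⇒(E)*Z⇒(Z)*Z⇒((E))*Z⇒((E*Z))*Z⇒((Z*Z))*Z⇒(((E)*Z))*Z⇒(((Z)*Z))*Z⇒(((x)*Z))*Z⇒(((x)*x))*Z⇒(((x)*x))*x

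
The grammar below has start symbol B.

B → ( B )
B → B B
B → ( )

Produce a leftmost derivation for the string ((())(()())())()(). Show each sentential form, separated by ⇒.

B ⇒ BB ⇒ BBB ⇒ (B)BB ⇒ (BB)BB ⇒ ((B)B)BB ⇒ ((())B)BB ⇒ ((())BB)BB ⇒ ((())(B)B)BB ⇒ ((())(BB)B)BB ⇒ ((())(()B)B)BB ⇒ ((())(()())B)BB ⇒ ((())(()())())BB ⇒ ((())(()())())()B ⇒ ((())(()())())()()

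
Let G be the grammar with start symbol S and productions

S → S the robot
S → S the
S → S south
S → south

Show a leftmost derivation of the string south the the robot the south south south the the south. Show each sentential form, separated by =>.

S => S south   [S → S south]
S south => S the south   [S → S the]
S the south => S the the south   [S → S the]
S the the south => S south the the south   [S → S south]
S south the the south => S south south the the south   [S → S south]
S south south the the south => S south south south the the south   [S → S south]
S south south south the the south => S the south south south the the south   [S → S the]
S the south south south the the south => S the robot the south south south the the south   [S → S the robot]
S the robot the south south south the the south => S the the robot the south south south the the south   [S → S the]
S the the robot the south south south the the south => south the the robot the south south south the the south   [S → south]

S => S south => S the south => S the the south => S south the the south => S south south the the south => S south south south the the south => S the south south south the the south => S the robot the south south south the the south => S the the robot the south south south the the south => south the the robot the south south south the the south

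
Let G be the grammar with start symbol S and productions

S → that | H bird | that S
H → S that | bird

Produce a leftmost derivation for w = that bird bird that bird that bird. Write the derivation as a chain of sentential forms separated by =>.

S => H bird   [S → H bird]
H bird => S that bird   [H → S that]
S that bird => that S that bird   [S → that S]
that S that bird => that H bird that bird   [S → H bird]
that H bird that bird => that S that bird that bird   [H → S that]
that S that bird that bird => that H bird that bird that bird   [S → H bird]
that H bird that bird that bird => that bird bird that bird that bird   [H → bird]

S => H bird => S that bird => that S that bird => that H bird that bird => that S that bird that bird => that H bird that bird that bird => that bird bird that bird that bird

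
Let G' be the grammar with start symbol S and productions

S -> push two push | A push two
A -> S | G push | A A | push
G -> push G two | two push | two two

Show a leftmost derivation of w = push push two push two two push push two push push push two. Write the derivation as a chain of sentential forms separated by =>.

S => A push two => A A push two => A A A push two => G push A A push two => push G two push A A push two => push push G two two push A A push two => push push two push two two push A A push two => push push two push two two push S A push two => push push two push two two push push two push A push two => push push two push two two push push two push push push two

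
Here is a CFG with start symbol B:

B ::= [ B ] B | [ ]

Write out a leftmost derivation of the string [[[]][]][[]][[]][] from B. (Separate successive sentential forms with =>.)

B=>[B]B=>[[B]B]B=>[[[]]B]B=>[[[]][]]B=>[[[]][]][B]B=>[[[]][]][[]]B=>[[[]][]][[]][B]B=>[[[]][]][[]][[]]B=>[[[]][]][[]][[]][]

B => [B]B   [B ::= [ B ] B]
[B]B => [[B]B]B   [B ::= [ B ] B]
[[B]B]B => [[[]]B]B   [B ::= [ ]]
[[[]]B]B => [[[]][]]B   [B ::= [ ]]
[[[]][]]B => [[[]][]][B]B   [B ::= [ B ] B]
[[[]][]][B]B => [[[]][]][[]]B   [B ::= [ ]]
[[[]][]][[]]B => [[[]][]][[]][B]B   [B ::= [ B ] B]
[[[]][]][[]][B]B => [[[]][]][[]][[]]B   [B ::= [ ]]
[[[]][]][[]][[]]B => [[[]][]][[]][[]][]   [B ::= [ ]]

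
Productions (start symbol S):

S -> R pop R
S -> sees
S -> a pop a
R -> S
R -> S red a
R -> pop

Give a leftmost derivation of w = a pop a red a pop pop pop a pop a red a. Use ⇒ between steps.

S ⇒ R pop R   [S -> R pop R]
R pop R ⇒ S pop R   [R -> S]
S pop R ⇒ R pop R pop R   [S -> R pop R]
R pop R pop R ⇒ S red a pop R pop R   [R -> S red a]
S red a pop R pop R ⇒ a pop a red a pop R pop R   [S -> a pop a]
a pop a red a pop R pop R ⇒ a pop a red a pop pop pop R   [R -> pop]
a pop a red a pop pop pop R ⇒ a pop a red a pop pop pop S red a   [R -> S red a]
a pop a red a pop pop pop S red a ⇒ a pop a red a pop pop pop a pop a red a   [S -> a pop a]

S ⇒ R pop R ⇒ S pop R ⇒ R pop R pop R ⇒ S red a pop R pop R ⇒ a pop a red a pop R pop R ⇒ a pop a red a pop pop pop R ⇒ a pop a red a pop pop pop S red a ⇒ a pop a red a pop pop pop a pop a red a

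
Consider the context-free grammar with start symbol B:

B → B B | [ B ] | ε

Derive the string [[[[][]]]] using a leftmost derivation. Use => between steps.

B => [B]   [B → [ B ]]
[B] => [[B]]   [B → [ B ]]
[[B]] => [[[B]]]   [B → [ B ]]
[[[B]]] => [[[BB]]]   [B → B B]
[[[BB]]] => [[[BBB]]]   [B → B B]
[[[BBB]]] => [[[BBBB]]]   [B → B B]
[[[BBBB]]] => [[[[B]BBB]]]   [B → [ B ]]
[[[[B]BBB]]] => [[[[]BBB]]]   [B → ε]
[[[[]BBB]]] => [[[[][B]BB]]]   [B → [ B ]]
[[[[][B]BB]]] => [[[[][]BB]]]   [B → ε]
[[[[][]BB]]] => [[[[][]B]]]   [B → ε]
[[[[][]B]]] => [[[[][]]]]   [B → ε]

B=>[B]=>[[B]]=>[[[B]]]=>[[[BB]]]=>[[[BBB]]]=>[[[BBBB]]]=>[[[[B]BBB]]]=>[[[[]BBB]]]=>[[[[][B]BB]]]=>[[[[][]BB]]]=>[[[[][]B]]]=>[[[[][]]]]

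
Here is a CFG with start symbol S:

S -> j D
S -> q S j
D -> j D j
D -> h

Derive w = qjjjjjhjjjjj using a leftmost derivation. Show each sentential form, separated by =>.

S => qSj => qjDj => qjjDjj => qjjjDjjj => qjjjjDjjjj => qjjjjjDjjjjj => qjjjjjhjjjjj

S => qSj   [S -> q S j]
qSj => qjDj   [S -> j D]
qjDj => qjjDjj   [D -> j D j]
qjjDjj => qjjjDjjj   [D -> j D j]
qjjjDjjj => qjjjjDjjjj   [D -> j D j]
qjjjjDjjjj => qjjjjjDjjjjj   [D -> j D j]
qjjjjjDjjjjj => qjjjjjhjjjjj   [D -> h]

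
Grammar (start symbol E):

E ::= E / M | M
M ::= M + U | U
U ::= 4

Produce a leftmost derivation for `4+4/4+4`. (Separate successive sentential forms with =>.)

E=>E/M=>M/M=>M+U/M=>U+U/M=>4+U/M=>4+4/M=>4+4/M+U=>4+4/U+U=>4+4/4+U=>4+4/4+4

E => E/M   [E ::= E / M]
E/M => M/M   [E ::= M]
M/M => M+U/M   [M ::= M + U]
M+U/M => U+U/M   [M ::= U]
U+U/M => 4+U/M   [U ::= 4]
4+U/M => 4+4/M   [U ::= 4]
4+4/M => 4+4/M+U   [M ::= M + U]
4+4/M+U => 4+4/U+U   [M ::= U]
4+4/U+U => 4+4/4+U   [U ::= 4]
4+4/4+U => 4+4/4+4   [U ::= 4]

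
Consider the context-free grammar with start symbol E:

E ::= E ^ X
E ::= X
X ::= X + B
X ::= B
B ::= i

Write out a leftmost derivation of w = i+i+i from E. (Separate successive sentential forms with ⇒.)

E ⇒ X   [E ::= X]
X ⇒ X+B   [X ::= X + B]
X+B ⇒ X+B+B   [X ::= X + B]
X+B+B ⇒ B+B+B   [X ::= B]
B+B+B ⇒ i+B+B   [B ::= i]
i+B+B ⇒ i+i+B   [B ::= i]
i+i+B ⇒ i+i+i   [B ::= i]

E ⇒ X ⇒ X+B ⇒ X+B+B ⇒ B+B+B ⇒ i+B+B ⇒ i+i+B ⇒ i+i+i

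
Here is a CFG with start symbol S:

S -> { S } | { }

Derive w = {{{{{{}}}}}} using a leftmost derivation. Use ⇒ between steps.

S⇒{S}⇒{{S}}⇒{{{S}}}⇒{{{{S}}}}⇒{{{{{S}}}}}⇒{{{{{{}}}}}}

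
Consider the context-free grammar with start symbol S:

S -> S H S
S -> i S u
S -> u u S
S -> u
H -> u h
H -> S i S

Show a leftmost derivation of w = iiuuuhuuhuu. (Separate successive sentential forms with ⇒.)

S ⇒ iSu ⇒ iSHSu ⇒ iSHSHSu ⇒ iiSuHSHSu ⇒ iiuuHSHSu ⇒ iiuuuhSHSu ⇒ iiuuuhuHSu ⇒ iiuuuhuuhSu ⇒ iiuuuhuuhuu

S ⇒ iSu   [S -> i S u]
iSu ⇒ iSHSu   [S -> S H S]
iSHSu ⇒ iSHSHSu   [S -> S H S]
iSHSHSu ⇒ iiSuHSHSu   [S -> i S u]
iiSuHSHSu ⇒ iiuuHSHSu   [S -> u]
iiuuHSHSu ⇒ iiuuuhSHSu   [H -> u h]
iiuuuhSHSu ⇒ iiuuuhuHSu   [S -> u]
iiuuuhuHSu ⇒ iiuuuhuuhSu   [H -> u h]
iiuuuhuuhSu ⇒ iiuuuhuuhuu   [S -> u]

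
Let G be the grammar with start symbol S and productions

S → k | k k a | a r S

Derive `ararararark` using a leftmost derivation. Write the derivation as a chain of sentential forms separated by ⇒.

S ⇒ arS ⇒ ararS ⇒ arararS ⇒ ararararS ⇒ arararararS ⇒ ararararark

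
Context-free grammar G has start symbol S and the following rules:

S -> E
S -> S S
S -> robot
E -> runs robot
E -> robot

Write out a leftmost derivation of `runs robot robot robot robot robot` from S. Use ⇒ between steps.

S ⇒ S S   [S -> S S]
S S ⇒ S S S   [S -> S S]
S S S ⇒ S S S S   [S -> S S]
S S S S ⇒ E S S S   [S -> E]
E S S S ⇒ runs robot S S S   [E -> runs robot]
runs robot S S S ⇒ runs robot E S S   [S -> E]
runs robot E S S ⇒ runs robot robot S S   [E -> robot]
runs robot robot S S ⇒ runs robot robot robot S   [S -> robot]
runs robot robot robot S ⇒ runs robot robot robot S S   [S -> S S]
runs robot robot robot S S ⇒ runs robot robot robot robot S   [S -> robot]
runs robot robot robot robot S ⇒ runs robot robot robot robot robot   [S -> robot]

S ⇒ S S ⇒ S S S ⇒ S S S S ⇒ E S S S ⇒ runs robot S S S ⇒ runs robot E S S ⇒ runs robot robot S S ⇒ runs robot robot robot S ⇒ runs robot robot robot S S ⇒ runs robot robot robot robot S ⇒ runs robot robot robot robot robot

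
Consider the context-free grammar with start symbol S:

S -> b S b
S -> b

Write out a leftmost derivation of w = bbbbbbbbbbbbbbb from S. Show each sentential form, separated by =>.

S => bSb   [S -> b S b]
bSb => bbSbb   [S -> b S b]
bbSbb => bbbSbbb   [S -> b S b]
bbbSbbb => bbbbSbbbb   [S -> b S b]
bbbbSbbbb => bbbbbSbbbbb   [S -> b S b]
bbbbbSbbbbb => bbbbbbSbbbbbb   [S -> b S b]
bbbbbbSbbbbbb => bbbbbbbSbbbbbbb   [S -> b S b]
bbbbbbbSbbbbbbb => bbbbbbbbbbbbbbb   [S -> b]

S => bSb => bbSbb => bbbSbbb => bbbbSbbbb => bbbbbSbbbbb => bbbbbbSbbbbbb => bbbbbbbSbbbbbbb => bbbbbbbbbbbbbbb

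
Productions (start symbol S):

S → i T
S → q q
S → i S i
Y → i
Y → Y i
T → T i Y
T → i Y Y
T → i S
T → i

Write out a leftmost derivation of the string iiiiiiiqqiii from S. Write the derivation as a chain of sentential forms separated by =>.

S => iT => iiS => iiiT => iiiiS => iiiiiSi => iiiiiiSii => iiiiiiiSiii => iiiiiiiqqiii

S => iT   [S → i T]
iT => iiS   [T → i S]
iiS => iiiT   [S → i T]
iiiT => iiiiS   [T → i S]
iiiiS => iiiiiSi   [S → i S i]
iiiiiSi => iiiiiiSii   [S → i S i]
iiiiiiSii => iiiiiiiSiii   [S → i S i]
iiiiiiiSiii => iiiiiiiqqiii   [S → q q]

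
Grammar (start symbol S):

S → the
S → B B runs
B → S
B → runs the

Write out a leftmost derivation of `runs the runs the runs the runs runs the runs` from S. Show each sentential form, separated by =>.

S => B B runs => S B runs => B B runs B runs => S B runs B runs => B B runs B runs B runs => runs the B runs B runs B runs => runs the runs the runs B runs B runs => runs the runs the runs S runs B runs => runs the runs the runs the runs B runs => runs the runs the runs the runs runs the runs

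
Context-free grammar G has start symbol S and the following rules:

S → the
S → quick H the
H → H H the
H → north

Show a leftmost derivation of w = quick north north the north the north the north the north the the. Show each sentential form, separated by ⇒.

S ⇒ quick H the   [S → quick H the]
quick H the ⇒ quick H H the the   [H → H H the]
quick H H the the ⇒ quick H H the H the the   [H → H H the]
quick H H the H the the ⇒ quick H H the H the H the the   [H → H H the]
quick H H the H the H the the ⇒ quick H H the H the H the H the the   [H → H H the]
quick H H the H the H the H the the ⇒ quick H H the H the H the H the H the the   [H → H H the]
quick H H the H the H the H the H the the ⇒ quick north H the H the H the H the H the the   [H → north]
quick north H the H the H the H the H the the ⇒ quick north north the H the H the H the H the the   [H → north]
quick north north the H the H the H the H the the ⇒ quick north north the north the H the H the H the the   [H → north]
quick north north the north the H the H the H the the ⇒ quick north north the north the north the H the H the the   [H → north]
quick north north the north the north the H the H the the ⇒ quick north north the north the north the north the H the the   [H → north]
quick north north the north the north the north the H the the ⇒ quick north north the north the north the north the north the the   [H → north]

S ⇒ quick H the ⇒ quick H H the the ⇒ quick H H the H the the ⇒ quick H H the H the H the the ⇒ quick H H the H the H the H the the ⇒ quick H H the H the H the H the H the the ⇒ quick north H the H the H the H the H the the ⇒ quick north north the H the H the H the H the the ⇒ quick north north the north the H the H the H the the ⇒ quick north north the north the north the H the H the the ⇒ quick north north the north the north the north the H the the ⇒ quick north north the north the north the north the north the the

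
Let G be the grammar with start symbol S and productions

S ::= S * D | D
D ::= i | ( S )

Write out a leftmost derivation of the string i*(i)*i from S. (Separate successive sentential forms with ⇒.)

S ⇒ S*D   [S ::= S * D]
S*D ⇒ S*D*D   [S ::= S * D]
S*D*D ⇒ D*D*D   [S ::= D]
D*D*D ⇒ i*D*D   [D ::= i]
i*D*D ⇒ i*(S)*D   [D ::= ( S )]
i*(S)*D ⇒ i*(D)*D   [S ::= D]
i*(D)*D ⇒ i*(i)*D   [D ::= i]
i*(i)*D ⇒ i*(i)*i   [D ::= i]

S ⇒ S*D ⇒ S*D*D ⇒ D*D*D ⇒ i*D*D ⇒ i*(S)*D ⇒ i*(D)*D ⇒ i*(i)*D ⇒ i*(i)*i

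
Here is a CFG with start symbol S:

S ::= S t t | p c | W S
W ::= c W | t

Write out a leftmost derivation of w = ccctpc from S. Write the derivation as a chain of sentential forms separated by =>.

S=>WS=>cWS=>ccWS=>cccWS=>ccctS=>ccctpc

S => WS   [S ::= W S]
WS => cWS   [W ::= c W]
cWS => ccWS   [W ::= c W]
ccWS => cccWS   [W ::= c W]
cccWS => ccctS   [W ::= t]
ccctS => ccctpc   [S ::= p c]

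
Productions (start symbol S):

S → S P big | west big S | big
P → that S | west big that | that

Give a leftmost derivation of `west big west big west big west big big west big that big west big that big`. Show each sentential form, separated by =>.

S => S P big => west big S P big => west big west big S P big => west big west big west big S P big => west big west big west big west big S P big => west big west big west big west big S P big P big => west big west big west big west big big P big P big => west big west big west big west big big west big that big P big => west big west big west big west big big west big that big west big that big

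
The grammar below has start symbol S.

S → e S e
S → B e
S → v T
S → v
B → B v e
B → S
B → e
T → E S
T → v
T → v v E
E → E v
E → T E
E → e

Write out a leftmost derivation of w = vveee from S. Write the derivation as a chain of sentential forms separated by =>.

S => Be => Se => Bee => Bveee => Sveee => vveee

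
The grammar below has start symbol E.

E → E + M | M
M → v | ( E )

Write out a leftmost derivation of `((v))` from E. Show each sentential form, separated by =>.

E => M => (E) => (M) => ((E)) => ((M)) => ((v))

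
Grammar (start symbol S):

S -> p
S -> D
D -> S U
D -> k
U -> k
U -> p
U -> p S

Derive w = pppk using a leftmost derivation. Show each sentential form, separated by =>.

S => D   [S -> D]
D => SU   [D -> S U]
SU => DU   [S -> D]
DU => SUU   [D -> S U]
SUU => pUU   [S -> p]
pUU => ppU   [U -> p]
ppU => pppS   [U -> p S]
pppS => pppD   [S -> D]
pppD => pppk   [D -> k]

S => D => SU => DU => SUU => pUU => ppU => pppS => pppD => pppk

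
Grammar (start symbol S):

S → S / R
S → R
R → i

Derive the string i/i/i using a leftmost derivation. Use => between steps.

S => S/R => S/R/R => R/R/R => i/R/R => i/i/R => i/i/i

S => S/R   [S → S / R]
S/R => S/R/R   [S → S / R]
S/R/R => R/R/R   [S → R]
R/R/R => i/R/R   [R → i]
i/R/R => i/i/R   [R → i]
i/i/R => i/i/i   [R → i]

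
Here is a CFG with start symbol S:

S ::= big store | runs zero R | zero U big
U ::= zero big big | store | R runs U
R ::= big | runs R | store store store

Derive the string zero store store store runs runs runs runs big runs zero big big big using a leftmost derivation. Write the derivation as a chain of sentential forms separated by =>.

S => zero U big => zero R runs U big => zero store store store runs U big => zero store store store runs R runs U big => zero store store store runs runs R runs U big => zero store store store runs runs runs R runs U big => zero store store store runs runs runs runs R runs U big => zero store store store runs runs runs runs big runs U big => zero store store store runs runs runs runs big runs zero big big big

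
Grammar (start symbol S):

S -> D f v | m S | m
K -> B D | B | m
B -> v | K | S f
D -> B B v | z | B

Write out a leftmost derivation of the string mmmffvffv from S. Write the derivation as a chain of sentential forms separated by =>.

S => mS   [S -> m S]
mS => mDfv   [S -> D f v]
mDfv => mBfv   [D -> B]
mBfv => mSffv   [B -> S f]
mSffv => mDfvffv   [S -> D f v]
mDfvffv => mBfvffv   [D -> B]
mBfvffv => mSffvffv   [B -> S f]
mSffvffv => mmSffvffv   [S -> m S]
mmSffvffv => mmmffvffv   [S -> m]

S => mS => mDfv => mBfv => mSffv => mDfvffv => mBfvffv => mSffvffv => mmSffvffv => mmmffvffv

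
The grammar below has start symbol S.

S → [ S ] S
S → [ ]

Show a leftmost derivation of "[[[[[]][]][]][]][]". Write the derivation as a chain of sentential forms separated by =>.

S => [S]S => [[S]S]S => [[[S]S]S]S => [[[[S]S]S]S]S => [[[[[]]S]S]S]S => [[[[[]][]]S]S]S => [[[[[]][]][]]S]S => [[[[[]][]][]][]]S => [[[[[]][]][]][]][]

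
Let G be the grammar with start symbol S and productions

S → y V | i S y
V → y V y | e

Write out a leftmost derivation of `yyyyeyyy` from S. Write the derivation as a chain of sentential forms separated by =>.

S => yV   [S → y V]
yV => yyVy   [V → y V y]
yyVy => yyyVyy   [V → y V y]
yyyVyy => yyyyVyyy   [V → y V y]
yyyyVyyy => yyyyeyyy   [V → e]

S => yV => yyVy => yyyVyy => yyyyVyyy => yyyyeyyy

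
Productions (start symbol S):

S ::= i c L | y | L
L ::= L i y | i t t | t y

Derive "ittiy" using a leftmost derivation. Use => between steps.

S=>L=>Liy=>ittiy

S => L   [S ::= L]
L => Liy   [L ::= L i y]
Liy => ittiy   [L ::= i t t]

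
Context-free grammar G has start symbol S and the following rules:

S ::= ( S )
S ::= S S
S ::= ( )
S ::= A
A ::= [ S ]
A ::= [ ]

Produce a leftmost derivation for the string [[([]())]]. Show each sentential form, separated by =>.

S=>A=>[S]=>[A]=>[[S]]=>[[(S)]]=>[[(SS)]]=>[[(AS)]]=>[[([]S)]]=>[[([]())]]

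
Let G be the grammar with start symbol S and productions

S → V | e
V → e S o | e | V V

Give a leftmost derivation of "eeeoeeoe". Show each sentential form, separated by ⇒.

S⇒V⇒VV⇒eSoV⇒eVoV⇒eVVoV⇒eeVoV⇒eeeoV⇒eeeoVV⇒eeeoeSoV⇒eeeoeeoV⇒eeeoeeoe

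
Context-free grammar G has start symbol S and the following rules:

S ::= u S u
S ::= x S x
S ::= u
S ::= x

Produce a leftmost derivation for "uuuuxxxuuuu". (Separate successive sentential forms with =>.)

S => uSu => uuSuu => uuuSuuu => uuuuSuuuu => uuuuxSxuuuu => uuuuxxxuuuu

S => uSu   [S ::= u S u]
uSu => uuSuu   [S ::= u S u]
uuSuu => uuuSuuu   [S ::= u S u]
uuuSuuu => uuuuSuuuu   [S ::= u S u]
uuuuSuuuu => uuuuxSxuuuu   [S ::= x S x]
uuuuxSxuuuu => uuuuxxxuuuu   [S ::= x]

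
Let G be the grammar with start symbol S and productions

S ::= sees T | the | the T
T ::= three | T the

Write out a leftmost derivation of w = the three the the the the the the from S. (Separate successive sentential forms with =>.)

S => the T => the T the => the T the the => the T the the the => the T the the the the => the T the the the the the => the T the the the the the the => the three the the the the the the

S => the T   [S ::= the T]
the T => the T the   [T ::= T the]
the T the => the T the the   [T ::= T the]
the T the the => the T the the the   [T ::= T the]
the T the the the => the T the the the the   [T ::= T the]
the T the the the the => the T the the the the the   [T ::= T the]
the T the the the the the => the T the the the the the the   [T ::= T the]
the T the the the the the the => the three the the the the the the   [T ::= three]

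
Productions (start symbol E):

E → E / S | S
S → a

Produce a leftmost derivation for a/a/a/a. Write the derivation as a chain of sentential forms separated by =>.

E => E/S => E/S/S => E/S/S/S => S/S/S/S => a/S/S/S => a/a/S/S => a/a/a/S => a/a/a/a

E => E/S   [E → E / S]
E/S => E/S/S   [E → E / S]
E/S/S => E/S/S/S   [E → E / S]
E/S/S/S => S/S/S/S   [E → S]
S/S/S/S => a/S/S/S   [S → a]
a/S/S/S => a/a/S/S   [S → a]
a/a/S/S => a/a/a/S   [S → a]
a/a/a/S => a/a/a/a   [S → a]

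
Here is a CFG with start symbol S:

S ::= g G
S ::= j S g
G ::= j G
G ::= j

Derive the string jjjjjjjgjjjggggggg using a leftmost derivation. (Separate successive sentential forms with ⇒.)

S ⇒ jSg ⇒ jjSgg ⇒ jjjSggg ⇒ jjjjSgggg ⇒ jjjjjSggggg ⇒ jjjjjjSgggggg ⇒ jjjjjjjSggggggg ⇒ jjjjjjjgGggggggg ⇒ jjjjjjjgjGggggggg ⇒ jjjjjjjgjjGggggggg ⇒ jjjjjjjgjjjggggggg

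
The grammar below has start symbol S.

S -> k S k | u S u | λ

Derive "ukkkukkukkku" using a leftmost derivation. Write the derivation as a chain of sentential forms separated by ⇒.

S ⇒ uSu   [S -> u S u]
uSu ⇒ ukSku   [S -> k S k]
ukSku ⇒ ukkSkku   [S -> k S k]
ukkSkku ⇒ ukkkSkkku   [S -> k S k]
ukkkSkkku ⇒ ukkkuSukkku   [S -> u S u]
ukkkuSukkku ⇒ ukkkukSkukkku   [S -> k S k]
ukkkukSkukkku ⇒ ukkkukkukkku   [S -> λ]

S ⇒ uSu ⇒ ukSku ⇒ ukkSkku ⇒ ukkkSkkku ⇒ ukkkuSukkku ⇒ ukkkukSkukkku ⇒ ukkkukkukkku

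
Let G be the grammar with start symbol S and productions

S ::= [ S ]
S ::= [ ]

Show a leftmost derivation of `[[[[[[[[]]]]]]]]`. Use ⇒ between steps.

S⇒[S]⇒[[S]]⇒[[[S]]]⇒[[[[S]]]]⇒[[[[[S]]]]]⇒[[[[[[S]]]]]]⇒[[[[[[[S]]]]]]]⇒[[[[[[[[]]]]]]]]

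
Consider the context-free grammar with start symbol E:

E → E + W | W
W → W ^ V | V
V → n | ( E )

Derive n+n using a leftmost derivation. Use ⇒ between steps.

E ⇒ E+W ⇒ W+W ⇒ V+W ⇒ n+W ⇒ n+V ⇒ n+n

E ⇒ E+W   [E → E + W]
E+W ⇒ W+W   [E → W]
W+W ⇒ V+W   [W → V]
V+W ⇒ n+W   [V → n]
n+W ⇒ n+V   [W → V]
n+V ⇒ n+n   [V → n]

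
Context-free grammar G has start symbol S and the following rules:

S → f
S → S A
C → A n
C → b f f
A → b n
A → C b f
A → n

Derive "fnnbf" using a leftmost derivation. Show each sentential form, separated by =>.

S => SA   [S → S A]
SA => fA   [S → f]
fA => fCbf   [A → C b f]
fCbf => fAnbf   [C → A n]
fAnbf => fnnbf   [A → n]

S=>SA=>fA=>fCbf=>fAnbf=>fnnbf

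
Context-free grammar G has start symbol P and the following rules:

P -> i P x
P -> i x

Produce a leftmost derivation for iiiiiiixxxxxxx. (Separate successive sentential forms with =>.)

P => iPx   [P -> i P x]
iPx => iiPxx   [P -> i P x]
iiPxx => iiiPxxx   [P -> i P x]
iiiPxxx => iiiiPxxxx   [P -> i P x]
iiiiPxxxx => iiiiiPxxxxx   [P -> i P x]
iiiiiPxxxxx => iiiiiiPxxxxxx   [P -> i P x]
iiiiiiPxxxxxx => iiiiiiixxxxxxx   [P -> i x]

P => iPx => iiPxx => iiiPxxx => iiiiPxxxx => iiiiiPxxxxx => iiiiiiPxxxxxx => iiiiiiixxxxxxx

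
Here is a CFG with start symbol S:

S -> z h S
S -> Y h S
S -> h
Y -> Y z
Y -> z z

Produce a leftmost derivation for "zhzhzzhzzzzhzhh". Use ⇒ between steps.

S ⇒ zhS   [S -> z h S]
zhS ⇒ zhzhS   [S -> z h S]
zhzhS ⇒ zhzhYhS   [S -> Y h S]
zhzhYhS ⇒ zhzhzzhS   [Y -> z z]
zhzhzzhS ⇒ zhzhzzhYhS   [S -> Y h S]
zhzhzzhYhS ⇒ zhzhzzhYzhS   [Y -> Y z]
zhzhzzhYzhS ⇒ zhzhzzhYzzhS   [Y -> Y z]
zhzhzzhYzzhS ⇒ zhzhzzhzzzzhS   [Y -> z z]
zhzhzzhzzzzhS ⇒ zhzhzzhzzzzhzhS   [S -> z h S]
zhzhzzhzzzzhzhS ⇒ zhzhzzhzzzzhzhh   [S -> h]

S ⇒ zhS ⇒ zhzhS ⇒ zhzhYhS ⇒ zhzhzzhS ⇒ zhzhzzhYhS ⇒ zhzhzzhYzhS ⇒ zhzhzzhYzzhS ⇒ zhzhzzhzzzzhS ⇒ zhzhzzhzzzzhzhS ⇒ zhzhzzhzzzzhzhh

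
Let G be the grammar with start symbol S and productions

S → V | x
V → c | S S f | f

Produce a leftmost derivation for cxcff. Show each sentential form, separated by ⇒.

S ⇒ V ⇒ SSf ⇒ VSf ⇒ cSf ⇒ cVf ⇒ cSSff ⇒ cxSff ⇒ cxVff ⇒ cxcff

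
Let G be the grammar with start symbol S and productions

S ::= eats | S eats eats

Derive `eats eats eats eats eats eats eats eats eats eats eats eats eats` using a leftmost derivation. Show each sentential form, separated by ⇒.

S ⇒ S eats eats ⇒ S eats eats eats eats ⇒ S eats eats eats eats eats eats ⇒ S eats eats eats eats eats eats eats eats ⇒ S eats eats eats eats eats eats eats eats eats eats ⇒ S eats eats eats eats eats eats eats eats eats eats eats eats ⇒ eats eats eats eats eats eats eats eats eats eats eats eats eats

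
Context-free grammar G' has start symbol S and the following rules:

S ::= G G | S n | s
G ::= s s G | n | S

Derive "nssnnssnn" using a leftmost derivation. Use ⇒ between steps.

S ⇒ Sn   [S ::= S n]
Sn ⇒ GGn   [S ::= G G]
GGn ⇒ SGn   [G ::= S]
SGn ⇒ SnGn   [S ::= S n]
SnGn ⇒ GGnGn   [S ::= G G]
GGnGn ⇒ nGnGn   [G ::= n]
nGnGn ⇒ nssGnGn   [G ::= s s G]
nssGnGn ⇒ nssnnGn   [G ::= n]
nssnnGn ⇒ nssnnssGn   [G ::= s s G]
nssnnssGn ⇒ nssnnssnn   [G ::= n]

S⇒Sn⇒GGn⇒SGn⇒SnGn⇒GGnGn⇒nGnGn⇒nssGnGn⇒nssnnGn⇒nssnnssGn⇒nssnnssnn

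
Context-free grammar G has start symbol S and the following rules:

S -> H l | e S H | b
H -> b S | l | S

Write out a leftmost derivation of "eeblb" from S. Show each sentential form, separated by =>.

S => eSH   [S -> e S H]
eSH => eeSHH   [S -> e S H]
eeSHH => eebHH   [S -> b]
eebHH => eeblH   [H -> l]
eeblH => eeblS   [H -> S]
eeblS => eeblb   [S -> b]

S => eSH => eeSHH => eebHH => eeblH => eeblS => eeblb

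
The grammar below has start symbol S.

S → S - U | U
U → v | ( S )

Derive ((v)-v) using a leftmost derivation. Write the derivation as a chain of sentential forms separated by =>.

S=>U=>(S)=>(S-U)=>(U-U)=>((S)-U)=>((U)-U)=>((v)-U)=>((v)-v)

S => U   [S → U]
U => (S)   [U → ( S )]
(S) => (S-U)   [S → S - U]
(S-U) => (U-U)   [S → U]
(U-U) => ((S)-U)   [U → ( S )]
((S)-U) => ((U)-U)   [S → U]
((U)-U) => ((v)-U)   [U → v]
((v)-U) => ((v)-v)   [U → v]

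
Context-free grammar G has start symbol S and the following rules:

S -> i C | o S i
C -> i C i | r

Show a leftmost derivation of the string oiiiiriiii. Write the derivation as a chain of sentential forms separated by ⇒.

S ⇒ oSi   [S -> o S i]
oSi ⇒ oiCi   [S -> i C]
oiCi ⇒ oiiCii   [C -> i C i]
oiiCii ⇒ oiiiCiii   [C -> i C i]
oiiiCiii ⇒ oiiiiCiiii   [C -> i C i]
oiiiiCiiii ⇒ oiiiiriiii   [C -> r]

S ⇒ oSi ⇒ oiCi ⇒ oiiCii ⇒ oiiiCiii ⇒ oiiiiCiiii ⇒ oiiiiriiii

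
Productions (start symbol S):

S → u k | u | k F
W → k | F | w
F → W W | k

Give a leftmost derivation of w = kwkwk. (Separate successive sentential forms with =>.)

S=>kF=>kWW=>kwW=>kwF=>kwWW=>kwFW=>kwWWW=>kwFWW=>kwkWW=>kwkwW=>kwkwF=>kwkwk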